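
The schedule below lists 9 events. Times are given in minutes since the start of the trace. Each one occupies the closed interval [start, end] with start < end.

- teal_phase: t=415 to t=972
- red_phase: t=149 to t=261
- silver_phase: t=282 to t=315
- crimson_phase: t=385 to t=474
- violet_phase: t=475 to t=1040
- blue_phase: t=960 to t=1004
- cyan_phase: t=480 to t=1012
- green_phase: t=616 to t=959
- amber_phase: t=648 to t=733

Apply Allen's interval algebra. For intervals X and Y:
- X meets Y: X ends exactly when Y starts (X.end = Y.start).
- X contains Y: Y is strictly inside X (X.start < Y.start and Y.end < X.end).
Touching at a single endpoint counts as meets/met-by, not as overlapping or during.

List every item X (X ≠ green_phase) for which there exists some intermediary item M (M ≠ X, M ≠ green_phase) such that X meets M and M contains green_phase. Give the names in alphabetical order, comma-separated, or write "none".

none

Target green_phase = [t=616, t=959].
Intermediaries M with M contains green_phase: cyan_phase, teal_phase, violet_phase.
Via cyan_phase — items with X meets cyan_phase: none.
Via teal_phase — items with X meets teal_phase: none.
Via violet_phase — items with X meets violet_phase: none.
Union: none.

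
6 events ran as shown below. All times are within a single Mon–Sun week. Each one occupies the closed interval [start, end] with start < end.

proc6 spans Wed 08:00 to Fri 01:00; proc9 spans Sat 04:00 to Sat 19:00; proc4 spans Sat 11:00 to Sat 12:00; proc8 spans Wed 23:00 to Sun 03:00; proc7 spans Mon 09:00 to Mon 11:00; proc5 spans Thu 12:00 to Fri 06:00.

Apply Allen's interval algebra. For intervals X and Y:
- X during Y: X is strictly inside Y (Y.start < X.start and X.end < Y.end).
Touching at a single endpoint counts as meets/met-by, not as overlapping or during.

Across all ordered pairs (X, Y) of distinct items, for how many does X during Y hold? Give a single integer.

4

Checking all 30 ordered pairs for relation 'during'; matching pairs in alphabetical order:
(proc4, proc8): proc4 during proc8 ✓
(proc4, proc9): proc4 during proc9 ✓
(proc5, proc8): proc5 during proc8 ✓
(proc9, proc8): proc9 during proc8 ✓
Count: 4.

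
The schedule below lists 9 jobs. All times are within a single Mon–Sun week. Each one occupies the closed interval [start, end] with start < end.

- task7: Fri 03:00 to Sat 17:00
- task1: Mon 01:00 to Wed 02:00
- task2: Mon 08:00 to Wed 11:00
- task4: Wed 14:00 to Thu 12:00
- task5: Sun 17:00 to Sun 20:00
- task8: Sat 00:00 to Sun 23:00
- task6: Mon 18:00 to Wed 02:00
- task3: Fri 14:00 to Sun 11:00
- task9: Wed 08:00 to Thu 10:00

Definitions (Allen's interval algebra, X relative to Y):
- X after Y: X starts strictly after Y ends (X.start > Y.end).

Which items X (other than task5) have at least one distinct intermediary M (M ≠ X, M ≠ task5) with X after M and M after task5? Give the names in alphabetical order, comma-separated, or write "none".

Target task5 = [Sun 17:00, Sun 20:00].
Intermediaries M with M after task5: none.
Union: none.

none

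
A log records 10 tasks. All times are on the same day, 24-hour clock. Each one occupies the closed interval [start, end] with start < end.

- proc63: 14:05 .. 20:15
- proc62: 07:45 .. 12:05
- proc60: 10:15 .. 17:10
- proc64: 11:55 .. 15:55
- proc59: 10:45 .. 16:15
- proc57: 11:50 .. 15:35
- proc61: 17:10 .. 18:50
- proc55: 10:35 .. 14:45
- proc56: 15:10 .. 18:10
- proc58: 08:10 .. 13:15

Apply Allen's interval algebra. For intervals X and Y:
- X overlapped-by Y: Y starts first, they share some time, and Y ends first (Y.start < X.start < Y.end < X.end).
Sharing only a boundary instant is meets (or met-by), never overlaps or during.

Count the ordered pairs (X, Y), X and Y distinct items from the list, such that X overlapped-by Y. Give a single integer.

Checking all 90 ordered pairs for relation 'overlapped-by'; matching pairs in alphabetical order:
(proc55, proc58): proc55 overlapped-by proc58 ✓
(proc55, proc62): proc55 overlapped-by proc62 ✓
(proc56, proc57): proc56 overlapped-by proc57 ✓
(proc56, proc59): proc56 overlapped-by proc59 ✓
(proc56, proc60): proc56 overlapped-by proc60 ✓
(proc56, proc64): proc56 overlapped-by proc64 ✓
(proc57, proc55): proc57 overlapped-by proc55 ✓
(proc57, proc58): proc57 overlapped-by proc58 ✓
(proc57, proc62): proc57 overlapped-by proc62 ✓
(proc58, proc62): proc58 overlapped-by proc62 ✓
(proc59, proc55): proc59 overlapped-by proc55 ✓
(proc59, proc58): proc59 overlapped-by proc58 ✓
(proc59, proc62): proc59 overlapped-by proc62 ✓
(proc60, proc58): proc60 overlapped-by proc58 ✓
(proc60, proc62): proc60 overlapped-by proc62 ✓
(proc61, proc56): proc61 overlapped-by proc56 ✓
(proc63, proc55): proc63 overlapped-by proc55 ✓
(proc63, proc57): proc63 overlapped-by proc57 ✓
(proc63, proc59): proc63 overlapped-by proc59 ✓
(proc63, proc60): proc63 overlapped-by proc60 ✓
(proc63, proc64): proc63 overlapped-by proc64 ✓
(proc64, proc55): proc64 overlapped-by proc55 ✓
(proc64, proc57): proc64 overlapped-by proc57 ✓
(proc64, proc58): proc64 overlapped-by proc58 ✓
... plus 1 further pairs not listed.
Count: 25.

25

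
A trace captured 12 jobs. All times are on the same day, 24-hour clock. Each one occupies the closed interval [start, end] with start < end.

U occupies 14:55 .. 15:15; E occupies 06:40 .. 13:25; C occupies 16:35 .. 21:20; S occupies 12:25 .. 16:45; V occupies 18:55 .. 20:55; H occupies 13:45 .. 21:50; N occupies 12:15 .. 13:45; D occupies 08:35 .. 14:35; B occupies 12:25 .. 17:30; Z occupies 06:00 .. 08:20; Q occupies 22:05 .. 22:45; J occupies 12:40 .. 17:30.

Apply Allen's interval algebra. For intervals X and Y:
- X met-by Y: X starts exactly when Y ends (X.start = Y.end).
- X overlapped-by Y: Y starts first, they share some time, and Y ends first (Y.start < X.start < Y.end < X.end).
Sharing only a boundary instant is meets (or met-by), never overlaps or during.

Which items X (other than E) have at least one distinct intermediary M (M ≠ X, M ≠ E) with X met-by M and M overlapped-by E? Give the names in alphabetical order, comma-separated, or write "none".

Target E = [06:40, 13:25].
Intermediaries M with M overlapped-by E: B, D, J, N, S.
Via B — items with X met-by B: none.
Via D — items with X met-by D: none.
Via J — items with X met-by J: none.
Via N — items with X met-by N: H.
Via S — items with X met-by S: none.
Union: H.

H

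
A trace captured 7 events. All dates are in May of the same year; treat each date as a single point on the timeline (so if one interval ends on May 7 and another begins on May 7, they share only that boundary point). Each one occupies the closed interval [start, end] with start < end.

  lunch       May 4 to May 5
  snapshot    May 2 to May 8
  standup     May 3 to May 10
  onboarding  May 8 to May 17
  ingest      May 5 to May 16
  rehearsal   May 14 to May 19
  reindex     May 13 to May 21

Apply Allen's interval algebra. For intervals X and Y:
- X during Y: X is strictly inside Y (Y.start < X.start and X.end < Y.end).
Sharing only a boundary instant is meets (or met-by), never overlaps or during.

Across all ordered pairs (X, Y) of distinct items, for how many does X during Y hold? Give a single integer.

Checking all 42 ordered pairs for relation 'during'; matching pairs in alphabetical order:
(lunch, snapshot): lunch during snapshot ✓
(lunch, standup): lunch during standup ✓
(rehearsal, reindex): rehearsal during reindex ✓
Count: 3.

3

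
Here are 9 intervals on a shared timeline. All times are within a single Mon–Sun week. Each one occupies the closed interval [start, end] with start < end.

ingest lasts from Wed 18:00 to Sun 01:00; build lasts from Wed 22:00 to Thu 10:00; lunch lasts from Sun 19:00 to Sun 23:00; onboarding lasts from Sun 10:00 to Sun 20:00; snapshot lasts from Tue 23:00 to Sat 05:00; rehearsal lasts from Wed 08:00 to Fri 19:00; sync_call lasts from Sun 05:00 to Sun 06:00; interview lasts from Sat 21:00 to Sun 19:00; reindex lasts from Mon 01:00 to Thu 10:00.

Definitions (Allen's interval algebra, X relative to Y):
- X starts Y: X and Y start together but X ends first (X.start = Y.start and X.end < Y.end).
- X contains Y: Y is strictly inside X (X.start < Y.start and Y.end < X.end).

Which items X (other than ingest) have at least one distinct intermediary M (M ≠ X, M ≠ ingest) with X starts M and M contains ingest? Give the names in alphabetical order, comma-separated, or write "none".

none

Target ingest = [Wed 18:00, Sun 01:00].
Intermediaries M with M contains ingest: none.
Union: none.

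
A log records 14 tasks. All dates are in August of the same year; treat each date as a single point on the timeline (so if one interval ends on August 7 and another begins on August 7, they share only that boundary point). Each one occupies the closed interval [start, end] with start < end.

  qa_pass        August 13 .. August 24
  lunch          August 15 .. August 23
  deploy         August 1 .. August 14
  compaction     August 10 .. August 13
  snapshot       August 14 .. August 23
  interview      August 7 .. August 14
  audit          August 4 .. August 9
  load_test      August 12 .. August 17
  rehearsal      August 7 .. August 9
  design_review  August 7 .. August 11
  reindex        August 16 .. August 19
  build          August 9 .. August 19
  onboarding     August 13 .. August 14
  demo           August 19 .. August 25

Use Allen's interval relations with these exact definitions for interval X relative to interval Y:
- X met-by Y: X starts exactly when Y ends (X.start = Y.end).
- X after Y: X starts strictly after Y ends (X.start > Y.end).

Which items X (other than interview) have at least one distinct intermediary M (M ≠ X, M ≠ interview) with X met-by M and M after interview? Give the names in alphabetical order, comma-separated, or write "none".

Target interview = [August 7, August 14].
Intermediaries M with M after interview: demo, lunch, reindex.
Via demo — items with X met-by demo: none.
Via lunch — items with X met-by lunch: none.
Via reindex — items with X met-by reindex: demo.
Union: demo.

demo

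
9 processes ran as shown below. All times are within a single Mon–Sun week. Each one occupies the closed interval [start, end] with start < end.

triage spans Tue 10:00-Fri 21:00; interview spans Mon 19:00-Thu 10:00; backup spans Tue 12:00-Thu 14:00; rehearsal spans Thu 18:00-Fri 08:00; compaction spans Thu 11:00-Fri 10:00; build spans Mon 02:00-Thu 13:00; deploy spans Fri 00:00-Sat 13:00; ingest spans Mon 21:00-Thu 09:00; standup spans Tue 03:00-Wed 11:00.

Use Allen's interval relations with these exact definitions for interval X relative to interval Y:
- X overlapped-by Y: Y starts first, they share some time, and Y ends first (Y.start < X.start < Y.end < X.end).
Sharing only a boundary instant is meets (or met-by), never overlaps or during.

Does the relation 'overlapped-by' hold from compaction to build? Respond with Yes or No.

compaction = [Thu 11:00, Fri 10:00], build = [Mon 02:00, Thu 13:00].
Actual relation of compaction to build: overlapped-by.
Asked whether 'overlapped-by' holds → Yes.

Yes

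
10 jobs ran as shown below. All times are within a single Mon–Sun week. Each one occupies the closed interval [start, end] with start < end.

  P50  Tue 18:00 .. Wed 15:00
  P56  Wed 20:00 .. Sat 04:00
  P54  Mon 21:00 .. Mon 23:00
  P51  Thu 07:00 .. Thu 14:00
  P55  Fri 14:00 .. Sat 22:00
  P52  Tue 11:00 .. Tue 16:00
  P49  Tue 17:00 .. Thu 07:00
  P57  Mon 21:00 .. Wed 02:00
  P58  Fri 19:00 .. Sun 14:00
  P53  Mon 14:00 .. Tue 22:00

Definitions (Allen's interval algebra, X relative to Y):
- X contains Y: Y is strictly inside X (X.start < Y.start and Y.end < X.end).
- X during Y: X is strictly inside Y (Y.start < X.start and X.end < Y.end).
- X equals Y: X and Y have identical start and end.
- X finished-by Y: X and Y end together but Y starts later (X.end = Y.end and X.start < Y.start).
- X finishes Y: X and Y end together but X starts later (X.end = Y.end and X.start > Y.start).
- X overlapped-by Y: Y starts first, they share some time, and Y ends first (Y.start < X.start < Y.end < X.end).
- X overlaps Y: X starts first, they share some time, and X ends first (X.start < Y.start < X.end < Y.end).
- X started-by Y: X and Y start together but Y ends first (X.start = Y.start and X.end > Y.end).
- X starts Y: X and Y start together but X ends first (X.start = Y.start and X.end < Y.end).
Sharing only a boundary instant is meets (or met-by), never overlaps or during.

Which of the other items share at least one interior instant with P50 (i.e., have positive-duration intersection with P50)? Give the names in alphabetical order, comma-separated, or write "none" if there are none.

P49, P53, P57

Target P50 = [Tue 18:00, Wed 15:00].
P49 [Tue 17:00, Thu 07:00] → contains → yes.
P51 [Thu 07:00, Thu 14:00] → after → no.
P52 [Tue 11:00, Tue 16:00] → before → no.
P53 [Mon 14:00, Tue 22:00] → overlaps → yes.
P54 [Mon 21:00, Mon 23:00] → before → no.
P55 [Fri 14:00, Sat 22:00] → after → no.
P56 [Wed 20:00, Sat 04:00] → after → no.
P57 [Mon 21:00, Wed 02:00] → overlaps → yes.
P58 [Fri 19:00, Sun 14:00] → after → no.
Result: P49, P53, P57.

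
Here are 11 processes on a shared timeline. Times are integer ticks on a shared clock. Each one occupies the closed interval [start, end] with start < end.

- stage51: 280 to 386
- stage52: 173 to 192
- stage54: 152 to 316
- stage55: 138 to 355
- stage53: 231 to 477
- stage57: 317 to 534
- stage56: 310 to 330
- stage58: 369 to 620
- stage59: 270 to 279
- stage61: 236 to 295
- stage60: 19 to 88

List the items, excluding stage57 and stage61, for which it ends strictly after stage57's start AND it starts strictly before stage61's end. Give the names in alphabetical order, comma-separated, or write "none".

stage51, stage53, stage55

Conditions: its end is strictly after stage57's start (X.end > 317) AND its start is strictly before stage61's end (X.start < 295).
stage51: end 386 > 317? ✓; start 280 < 295? ✓ → yes.
stage52: end 192 > 317? ✗; start 173 < 295? ✓ → no.
stage53: end 477 > 317? ✓; start 231 < 295? ✓ → yes.
stage54: end 316 > 317? ✗; start 152 < 295? ✓ → no.
stage55: end 355 > 317? ✓; start 138 < 295? ✓ → yes.
stage56: end 330 > 317? ✓; start 310 < 295? ✗ → no.
stage58: end 620 > 317? ✓; start 369 < 295? ✗ → no.
stage59: end 279 > 317? ✗; start 270 < 295? ✓ → no.
stage60: end 88 > 317? ✗; start 19 < 295? ✓ → no.
Result: stage51, stage53, stage55.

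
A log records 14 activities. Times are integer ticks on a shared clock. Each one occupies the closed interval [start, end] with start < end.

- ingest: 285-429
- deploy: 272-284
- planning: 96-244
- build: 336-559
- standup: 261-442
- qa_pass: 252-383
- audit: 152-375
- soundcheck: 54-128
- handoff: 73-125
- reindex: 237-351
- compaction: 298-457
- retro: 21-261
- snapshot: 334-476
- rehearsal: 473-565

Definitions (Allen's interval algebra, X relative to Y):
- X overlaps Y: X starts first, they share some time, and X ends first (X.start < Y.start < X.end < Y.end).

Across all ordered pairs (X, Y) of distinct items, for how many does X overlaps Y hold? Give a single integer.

35

Checking all 182 ordered pairs for relation 'overlaps'; matching pairs in alphabetical order:
(audit, build): audit overlaps build ✓
(audit, compaction): audit overlaps compaction ✓
(audit, ingest): audit overlaps ingest ✓
(audit, qa_pass): audit overlaps qa_pass ✓
(audit, snapshot): audit overlaps snapshot ✓
(audit, standup): audit overlaps standup ✓
(build, rehearsal): build overlaps rehearsal ✓
(compaction, build): compaction overlaps build ✓
(compaction, snapshot): compaction overlaps snapshot ✓
(handoff, planning): handoff overlaps planning ✓
(ingest, build): ingest overlaps build ✓
(ingest, compaction): ingest overlaps compaction ✓
(ingest, snapshot): ingest overlaps snapshot ✓
(planning, audit): planning overlaps audit ✓
(planning, reindex): planning overlaps reindex ✓
(qa_pass, build): qa_pass overlaps build ✓
(qa_pass, compaction): qa_pass overlaps compaction ✓
(qa_pass, ingest): qa_pass overlaps ingest ✓
(qa_pass, snapshot): qa_pass overlaps snapshot ✓
(qa_pass, standup): qa_pass overlaps standup ✓
(reindex, build): reindex overlaps build ✓
(reindex, compaction): reindex overlaps compaction ✓
(reindex, ingest): reindex overlaps ingest ✓
(reindex, qa_pass): reindex overlaps qa_pass ✓
... plus 11 further pairs not listed.
Count: 35.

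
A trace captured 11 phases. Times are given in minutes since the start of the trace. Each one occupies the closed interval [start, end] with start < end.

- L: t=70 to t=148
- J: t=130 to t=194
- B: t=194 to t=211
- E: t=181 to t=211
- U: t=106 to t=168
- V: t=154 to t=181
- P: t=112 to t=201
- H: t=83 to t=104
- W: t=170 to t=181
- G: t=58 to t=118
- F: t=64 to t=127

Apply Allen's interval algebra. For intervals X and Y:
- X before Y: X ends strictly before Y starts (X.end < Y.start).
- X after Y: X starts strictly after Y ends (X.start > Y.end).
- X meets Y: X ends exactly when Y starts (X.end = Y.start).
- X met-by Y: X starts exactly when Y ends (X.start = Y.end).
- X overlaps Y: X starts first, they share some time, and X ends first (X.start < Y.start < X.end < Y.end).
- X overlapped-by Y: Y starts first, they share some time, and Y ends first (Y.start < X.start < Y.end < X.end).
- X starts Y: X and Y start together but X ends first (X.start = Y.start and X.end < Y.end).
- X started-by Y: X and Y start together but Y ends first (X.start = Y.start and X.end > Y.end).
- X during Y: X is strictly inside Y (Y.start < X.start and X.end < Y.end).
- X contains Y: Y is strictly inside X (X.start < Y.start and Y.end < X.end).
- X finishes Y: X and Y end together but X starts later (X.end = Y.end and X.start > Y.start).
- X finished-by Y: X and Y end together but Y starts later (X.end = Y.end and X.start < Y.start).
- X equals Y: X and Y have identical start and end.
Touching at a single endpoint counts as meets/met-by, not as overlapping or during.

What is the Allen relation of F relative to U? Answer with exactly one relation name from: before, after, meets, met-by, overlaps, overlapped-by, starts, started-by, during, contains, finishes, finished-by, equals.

overlaps

F = [t=64, t=127]; U = [t=106, t=168].
Compare endpoints: F.start < U.start, F.start < U.end, F.end > U.start, F.end < U.end.
That pattern is 'overlaps'.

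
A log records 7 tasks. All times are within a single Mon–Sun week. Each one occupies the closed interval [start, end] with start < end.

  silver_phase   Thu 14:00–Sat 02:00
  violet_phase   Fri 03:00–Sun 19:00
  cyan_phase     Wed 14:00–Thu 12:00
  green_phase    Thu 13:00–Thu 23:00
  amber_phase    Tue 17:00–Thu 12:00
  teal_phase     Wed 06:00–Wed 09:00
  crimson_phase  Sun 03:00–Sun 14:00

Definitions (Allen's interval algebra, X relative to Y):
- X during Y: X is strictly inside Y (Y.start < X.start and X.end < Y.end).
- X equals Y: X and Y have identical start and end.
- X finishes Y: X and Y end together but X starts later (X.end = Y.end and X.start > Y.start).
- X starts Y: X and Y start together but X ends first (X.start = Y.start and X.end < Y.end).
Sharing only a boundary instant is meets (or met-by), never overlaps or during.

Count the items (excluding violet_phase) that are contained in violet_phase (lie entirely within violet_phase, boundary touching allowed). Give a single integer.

Target violet_phase = [Fri 03:00, Sun 19:00].
amber_phase [Tue 17:00, Thu 12:00] → before → no.
crimson_phase [Sun 03:00, Sun 14:00] → during → counts.
cyan_phase [Wed 14:00, Thu 12:00] → before → no.
green_phase [Thu 13:00, Thu 23:00] → before → no.
silver_phase [Thu 14:00, Sat 02:00] → overlaps → no.
teal_phase [Wed 06:00, Wed 09:00] → before → no.
Total: 1.

1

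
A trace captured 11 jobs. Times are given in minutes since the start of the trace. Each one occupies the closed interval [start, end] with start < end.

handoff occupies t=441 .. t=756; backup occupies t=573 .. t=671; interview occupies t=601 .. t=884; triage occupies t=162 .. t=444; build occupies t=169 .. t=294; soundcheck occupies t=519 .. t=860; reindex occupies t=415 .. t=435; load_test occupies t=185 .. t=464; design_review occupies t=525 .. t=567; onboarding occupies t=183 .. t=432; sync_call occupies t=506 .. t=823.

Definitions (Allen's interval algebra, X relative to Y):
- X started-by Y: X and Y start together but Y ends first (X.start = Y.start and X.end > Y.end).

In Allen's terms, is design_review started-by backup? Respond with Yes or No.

No

design_review = [t=525, t=567], backup = [t=573, t=671].
Actual relation of design_review to backup: before.
Asked whether 'started-by' holds → No.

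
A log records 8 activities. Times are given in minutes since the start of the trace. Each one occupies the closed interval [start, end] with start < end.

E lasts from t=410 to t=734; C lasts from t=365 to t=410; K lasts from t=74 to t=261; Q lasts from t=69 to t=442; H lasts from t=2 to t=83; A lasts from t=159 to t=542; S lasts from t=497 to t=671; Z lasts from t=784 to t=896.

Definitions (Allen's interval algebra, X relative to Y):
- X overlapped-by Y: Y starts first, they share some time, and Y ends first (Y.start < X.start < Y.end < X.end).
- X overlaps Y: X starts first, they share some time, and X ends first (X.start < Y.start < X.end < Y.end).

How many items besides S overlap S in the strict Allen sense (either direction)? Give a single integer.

Target S = [t=497, t=671].
A [t=159, t=542] → overlaps → counts.
C [t=365, t=410] → before → no.
E [t=410, t=734] → contains → no.
H [t=2, t=83] → before → no.
K [t=74, t=261] → before → no.
Q [t=69, t=442] → before → no.
Z [t=784, t=896] → after → no.
Total: 1.

1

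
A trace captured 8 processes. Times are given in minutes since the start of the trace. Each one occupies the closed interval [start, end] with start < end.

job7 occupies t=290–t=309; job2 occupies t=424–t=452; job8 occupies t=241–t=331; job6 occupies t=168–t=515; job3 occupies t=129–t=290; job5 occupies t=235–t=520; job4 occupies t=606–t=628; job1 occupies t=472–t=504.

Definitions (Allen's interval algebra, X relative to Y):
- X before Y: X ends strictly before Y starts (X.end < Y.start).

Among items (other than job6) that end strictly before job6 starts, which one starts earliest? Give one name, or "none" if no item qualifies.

Target job6 = [t=168, t=515].
job1 [t=472, t=504] → during → excluded.
job2 [t=424, t=452] → during → excluded.
job3 [t=129, t=290] → overlaps → excluded.
job4 [t=606, t=628] → after → excluded.
job5 [t=235, t=520] → overlapped-by → excluded.
job7 [t=290, t=309] → during → excluded.
job8 [t=241, t=331] → during → excluded.
No candidates → none.

none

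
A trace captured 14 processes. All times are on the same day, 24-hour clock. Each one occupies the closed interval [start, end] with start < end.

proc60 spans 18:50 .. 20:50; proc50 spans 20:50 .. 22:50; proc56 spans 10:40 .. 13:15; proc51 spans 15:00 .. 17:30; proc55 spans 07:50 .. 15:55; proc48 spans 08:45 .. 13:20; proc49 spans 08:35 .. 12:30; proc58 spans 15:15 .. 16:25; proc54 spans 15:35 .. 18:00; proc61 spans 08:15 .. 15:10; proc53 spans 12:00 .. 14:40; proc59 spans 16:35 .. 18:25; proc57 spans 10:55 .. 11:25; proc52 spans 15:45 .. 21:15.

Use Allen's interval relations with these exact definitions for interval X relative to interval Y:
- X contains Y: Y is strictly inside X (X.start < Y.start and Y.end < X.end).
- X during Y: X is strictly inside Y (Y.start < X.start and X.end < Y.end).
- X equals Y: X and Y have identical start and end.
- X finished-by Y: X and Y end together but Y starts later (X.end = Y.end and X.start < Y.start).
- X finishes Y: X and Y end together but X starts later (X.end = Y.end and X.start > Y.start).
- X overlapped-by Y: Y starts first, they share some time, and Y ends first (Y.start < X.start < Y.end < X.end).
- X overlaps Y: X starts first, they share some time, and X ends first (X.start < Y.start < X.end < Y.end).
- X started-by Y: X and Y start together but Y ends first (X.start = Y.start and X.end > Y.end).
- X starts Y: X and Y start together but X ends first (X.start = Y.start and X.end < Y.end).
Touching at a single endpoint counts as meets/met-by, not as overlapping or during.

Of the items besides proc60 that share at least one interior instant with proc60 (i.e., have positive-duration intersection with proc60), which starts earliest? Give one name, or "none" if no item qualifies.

Target proc60 = [18:50, 20:50].
proc48 [08:45, 13:20] → before → excluded.
proc49 [08:35, 12:30] → before → excluded.
proc50 [20:50, 22:50] → met-by → excluded.
proc51 [15:00, 17:30] → before → excluded.
proc52 [15:45, 21:15] → contains → candidate.
proc53 [12:00, 14:40] → before → excluded.
proc54 [15:35, 18:00] → before → excluded.
proc55 [07:50, 15:55] → before → excluded.
proc56 [10:40, 13:15] → before → excluded.
proc57 [10:55, 11:25] → before → excluded.
proc58 [15:15, 16:25] → before → excluded.
proc59 [16:35, 18:25] → before → excluded.
proc61 [08:15, 15:10] → before → excluded.
Among candidates, earliest start is 15:45 → proc52.

proc52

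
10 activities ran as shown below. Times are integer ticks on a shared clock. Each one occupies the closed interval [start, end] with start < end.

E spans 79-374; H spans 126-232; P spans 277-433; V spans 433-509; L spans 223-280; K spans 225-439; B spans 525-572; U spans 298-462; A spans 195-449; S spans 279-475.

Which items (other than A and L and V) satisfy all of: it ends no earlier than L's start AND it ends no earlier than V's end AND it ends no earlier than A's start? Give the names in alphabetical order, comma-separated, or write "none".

B

Conditions: its end is no earlier than L's start (X.end >= 223) AND its end is no earlier than V's end (X.end >= 509) AND its end is no earlier than A's start (X.end >= 195).
B: end 572 >= 223? ✓; end 572 >= 509? ✓; end 572 >= 195? ✓ → yes.
E: end 374 >= 223? ✓; end 374 >= 509? ✗; end 374 >= 195? ✓ → no.
H: end 232 >= 223? ✓; end 232 >= 509? ✗; end 232 >= 195? ✓ → no.
K: end 439 >= 223? ✓; end 439 >= 509? ✗; end 439 >= 195? ✓ → no.
P: end 433 >= 223? ✓; end 433 >= 509? ✗; end 433 >= 195? ✓ → no.
S: end 475 >= 223? ✓; end 475 >= 509? ✗; end 475 >= 195? ✓ → no.
U: end 462 >= 223? ✓; end 462 >= 509? ✗; end 462 >= 195? ✓ → no.
Result: B.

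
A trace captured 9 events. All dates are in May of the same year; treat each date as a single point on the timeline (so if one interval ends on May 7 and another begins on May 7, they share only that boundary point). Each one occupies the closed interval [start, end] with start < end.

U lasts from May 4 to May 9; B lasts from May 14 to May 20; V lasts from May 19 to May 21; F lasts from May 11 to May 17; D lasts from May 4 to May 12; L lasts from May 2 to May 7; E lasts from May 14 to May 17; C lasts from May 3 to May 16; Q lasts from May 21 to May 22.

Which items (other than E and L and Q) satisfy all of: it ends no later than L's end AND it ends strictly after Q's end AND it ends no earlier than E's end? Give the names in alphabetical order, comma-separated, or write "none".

Conditions: its end is no later than L's end (X.end <= May 7) AND its end is strictly after Q's end (X.end > May 22) AND its end is no earlier than E's end (X.end >= May 17).
B: end May 20 <= May 7? ✗; end May 20 > May 22? ✗; end May 20 >= May 17? ✓ → no.
C: end May 16 <= May 7? ✗; end May 16 > May 22? ✗; end May 16 >= May 17? ✗ → no.
D: end May 12 <= May 7? ✗; end May 12 > May 22? ✗; end May 12 >= May 17? ✗ → no.
F: end May 17 <= May 7? ✗; end May 17 > May 22? ✗; end May 17 >= May 17? ✓ → no.
U: end May 9 <= May 7? ✗; end May 9 > May 22? ✗; end May 9 >= May 17? ✗ → no.
V: end May 21 <= May 7? ✗; end May 21 > May 22? ✗; end May 21 >= May 17? ✓ → no.
Result: none.

none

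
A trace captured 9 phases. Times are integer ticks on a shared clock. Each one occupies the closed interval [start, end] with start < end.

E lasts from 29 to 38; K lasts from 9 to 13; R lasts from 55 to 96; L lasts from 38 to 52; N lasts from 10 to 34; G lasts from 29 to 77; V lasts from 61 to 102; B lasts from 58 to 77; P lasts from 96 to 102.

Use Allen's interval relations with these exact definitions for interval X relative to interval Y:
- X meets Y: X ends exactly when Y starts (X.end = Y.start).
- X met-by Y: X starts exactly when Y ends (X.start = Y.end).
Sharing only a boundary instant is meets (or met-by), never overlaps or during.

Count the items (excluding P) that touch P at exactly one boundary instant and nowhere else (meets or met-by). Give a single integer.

Target P = [96, 102].
B [58, 77] → before → no.
E [29, 38] → before → no.
G [29, 77] → before → no.
K [9, 13] → before → no.
L [38, 52] → before → no.
N [10, 34] → before → no.
R [55, 96] → meets → counts.
V [61, 102] → finished-by → no.
Total: 1.

1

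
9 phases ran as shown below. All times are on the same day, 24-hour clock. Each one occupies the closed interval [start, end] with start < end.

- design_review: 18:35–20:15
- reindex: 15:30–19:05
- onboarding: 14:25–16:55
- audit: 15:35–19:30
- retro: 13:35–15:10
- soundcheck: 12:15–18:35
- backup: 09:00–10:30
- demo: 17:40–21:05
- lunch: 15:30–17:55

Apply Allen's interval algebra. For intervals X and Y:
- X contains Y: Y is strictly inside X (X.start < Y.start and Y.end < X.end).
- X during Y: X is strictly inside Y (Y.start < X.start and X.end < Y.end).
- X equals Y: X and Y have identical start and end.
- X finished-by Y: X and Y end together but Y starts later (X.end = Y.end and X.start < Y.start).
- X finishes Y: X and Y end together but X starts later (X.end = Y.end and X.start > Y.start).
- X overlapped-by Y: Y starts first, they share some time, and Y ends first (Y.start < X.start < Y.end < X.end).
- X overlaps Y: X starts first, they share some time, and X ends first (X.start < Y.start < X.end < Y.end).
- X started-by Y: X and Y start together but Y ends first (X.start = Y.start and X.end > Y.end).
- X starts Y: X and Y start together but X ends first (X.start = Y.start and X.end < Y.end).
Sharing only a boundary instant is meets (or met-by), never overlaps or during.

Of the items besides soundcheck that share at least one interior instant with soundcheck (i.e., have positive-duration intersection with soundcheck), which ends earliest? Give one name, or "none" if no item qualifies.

Target soundcheck = [12:15, 18:35].
audit [15:35, 19:30] → overlapped-by → candidate.
backup [09:00, 10:30] → before → excluded.
demo [17:40, 21:05] → overlapped-by → candidate.
design_review [18:35, 20:15] → met-by → excluded.
lunch [15:30, 17:55] → during → candidate.
onboarding [14:25, 16:55] → during → candidate.
reindex [15:30, 19:05] → overlapped-by → candidate.
retro [13:35, 15:10] → during → candidate.
Among candidates, earliest end is 15:10 → retro.

retro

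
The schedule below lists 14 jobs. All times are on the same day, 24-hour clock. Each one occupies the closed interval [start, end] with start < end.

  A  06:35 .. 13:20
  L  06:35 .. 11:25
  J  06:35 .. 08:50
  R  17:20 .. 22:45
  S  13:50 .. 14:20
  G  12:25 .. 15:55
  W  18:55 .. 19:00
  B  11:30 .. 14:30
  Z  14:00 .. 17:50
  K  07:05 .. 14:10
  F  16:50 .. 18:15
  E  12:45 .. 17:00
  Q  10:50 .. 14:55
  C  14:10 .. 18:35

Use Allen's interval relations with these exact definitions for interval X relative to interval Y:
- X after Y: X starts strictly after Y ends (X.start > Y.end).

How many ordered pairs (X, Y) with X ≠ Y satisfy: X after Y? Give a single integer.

Checking all 182 ordered pairs for relation 'after'; matching pairs in alphabetical order:
(B, J): B after J ✓
(B, L): B after L ✓
(C, A): C after A ✓
(C, J): C after J ✓
(C, L): C after L ✓
(E, J): E after J ✓
(E, L): E after L ✓
(F, A): F after A ✓
(F, B): F after B ✓
(F, G): F after G ✓
(F, J): F after J ✓
(F, K): F after K ✓
(F, L): F after L ✓
(F, Q): F after Q ✓
(F, S): F after S ✓
(G, J): G after J ✓
(G, L): G after L ✓
(Q, J): Q after J ✓
(R, A): R after A ✓
(R, B): R after B ✓
(R, E): R after E ✓
(R, G): R after G ✓
(R, J): R after J ✓
(R, K): R after K ✓
... plus 21 further pairs not listed.
Count: 45.

45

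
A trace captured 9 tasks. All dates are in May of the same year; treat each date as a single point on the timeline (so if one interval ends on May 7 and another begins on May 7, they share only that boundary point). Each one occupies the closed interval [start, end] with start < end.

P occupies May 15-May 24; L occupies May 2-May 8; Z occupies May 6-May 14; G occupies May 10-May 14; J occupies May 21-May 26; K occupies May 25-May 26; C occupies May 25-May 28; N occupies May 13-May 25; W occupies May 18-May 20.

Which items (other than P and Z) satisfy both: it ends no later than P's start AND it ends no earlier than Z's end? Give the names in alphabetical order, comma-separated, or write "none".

G

Conditions: its end is no later than P's start (X.end <= May 15) AND its end is no earlier than Z's end (X.end >= May 14).
C: end May 28 <= May 15? ✗; end May 28 >= May 14? ✓ → no.
G: end May 14 <= May 15? ✓; end May 14 >= May 14? ✓ → yes.
J: end May 26 <= May 15? ✗; end May 26 >= May 14? ✓ → no.
K: end May 26 <= May 15? ✗; end May 26 >= May 14? ✓ → no.
L: end May 8 <= May 15? ✓; end May 8 >= May 14? ✗ → no.
N: end May 25 <= May 15? ✗; end May 25 >= May 14? ✓ → no.
W: end May 20 <= May 15? ✗; end May 20 >= May 14? ✓ → no.
Result: G.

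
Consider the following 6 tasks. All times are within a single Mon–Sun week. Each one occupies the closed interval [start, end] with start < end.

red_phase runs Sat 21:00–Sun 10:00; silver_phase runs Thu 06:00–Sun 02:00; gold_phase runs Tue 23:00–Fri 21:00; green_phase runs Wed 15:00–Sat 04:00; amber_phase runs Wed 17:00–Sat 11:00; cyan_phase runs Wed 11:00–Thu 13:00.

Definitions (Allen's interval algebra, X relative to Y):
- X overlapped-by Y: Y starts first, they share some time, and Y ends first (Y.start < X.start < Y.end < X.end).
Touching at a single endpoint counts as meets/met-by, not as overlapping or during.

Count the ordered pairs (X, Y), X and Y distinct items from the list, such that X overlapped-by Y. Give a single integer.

Checking all 30 ordered pairs for relation 'overlapped-by'; matching pairs in alphabetical order:
(amber_phase, cyan_phase): amber_phase overlapped-by cyan_phase ✓
(amber_phase, gold_phase): amber_phase overlapped-by gold_phase ✓
(amber_phase, green_phase): amber_phase overlapped-by green_phase ✓
(green_phase, cyan_phase): green_phase overlapped-by cyan_phase ✓
(green_phase, gold_phase): green_phase overlapped-by gold_phase ✓
(red_phase, silver_phase): red_phase overlapped-by silver_phase ✓
(silver_phase, amber_phase): silver_phase overlapped-by amber_phase ✓
(silver_phase, cyan_phase): silver_phase overlapped-by cyan_phase ✓
(silver_phase, gold_phase): silver_phase overlapped-by gold_phase ✓
(silver_phase, green_phase): silver_phase overlapped-by green_phase ✓
Count: 10.

10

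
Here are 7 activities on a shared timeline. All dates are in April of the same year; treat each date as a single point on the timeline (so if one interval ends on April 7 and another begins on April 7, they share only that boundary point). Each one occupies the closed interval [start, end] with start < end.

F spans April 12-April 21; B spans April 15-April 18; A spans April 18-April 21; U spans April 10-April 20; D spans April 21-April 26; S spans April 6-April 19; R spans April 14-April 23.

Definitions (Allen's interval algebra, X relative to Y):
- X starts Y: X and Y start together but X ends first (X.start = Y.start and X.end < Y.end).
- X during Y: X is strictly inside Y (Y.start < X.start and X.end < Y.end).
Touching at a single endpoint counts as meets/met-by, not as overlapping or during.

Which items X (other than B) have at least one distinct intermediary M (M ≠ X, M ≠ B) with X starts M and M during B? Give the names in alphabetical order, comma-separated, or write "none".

Target B = [April 15, April 18].
Intermediaries M with M during B: none.
Union: none.

none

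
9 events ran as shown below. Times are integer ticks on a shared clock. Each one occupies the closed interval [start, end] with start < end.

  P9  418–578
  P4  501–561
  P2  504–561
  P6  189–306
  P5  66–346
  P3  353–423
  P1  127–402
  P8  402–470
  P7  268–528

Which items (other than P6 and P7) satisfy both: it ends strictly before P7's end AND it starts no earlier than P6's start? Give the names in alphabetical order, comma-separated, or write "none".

P3, P8

Conditions: its end is strictly before P7's end (X.end < 528) AND its start is no earlier than P6's start (X.start >= 189).
P1: end 402 < 528? ✓; start 127 >= 189? ✗ → no.
P2: end 561 < 528? ✗; start 504 >= 189? ✓ → no.
P3: end 423 < 528? ✓; start 353 >= 189? ✓ → yes.
P4: end 561 < 528? ✗; start 501 >= 189? ✓ → no.
P5: end 346 < 528? ✓; start 66 >= 189? ✗ → no.
P8: end 470 < 528? ✓; start 402 >= 189? ✓ → yes.
P9: end 578 < 528? ✗; start 418 >= 189? ✓ → no.
Result: P3, P8.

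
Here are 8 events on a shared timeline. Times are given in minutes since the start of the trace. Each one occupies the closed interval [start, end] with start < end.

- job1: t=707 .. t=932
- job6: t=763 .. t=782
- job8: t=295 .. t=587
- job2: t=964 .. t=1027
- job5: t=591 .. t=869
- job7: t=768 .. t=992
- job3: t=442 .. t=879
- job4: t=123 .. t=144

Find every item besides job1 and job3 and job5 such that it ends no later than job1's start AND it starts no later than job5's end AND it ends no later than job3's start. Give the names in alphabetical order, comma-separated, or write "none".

Conditions: its end is no later than job1's start (X.end <= t=707) AND its start is no later than job5's end (X.start <= t=869) AND its end is no later than job3's start (X.end <= t=442).
job2: end t=1027 <= t=707? ✗; start t=964 <= t=869? ✗; end t=1027 <= t=442? ✗ → no.
job4: end t=144 <= t=707? ✓; start t=123 <= t=869? ✓; end t=144 <= t=442? ✓ → yes.
job6: end t=782 <= t=707? ✗; start t=763 <= t=869? ✓; end t=782 <= t=442? ✗ → no.
job7: end t=992 <= t=707? ✗; start t=768 <= t=869? ✓; end t=992 <= t=442? ✗ → no.
job8: end t=587 <= t=707? ✓; start t=295 <= t=869? ✓; end t=587 <= t=442? ✗ → no.
Result: job4.

job4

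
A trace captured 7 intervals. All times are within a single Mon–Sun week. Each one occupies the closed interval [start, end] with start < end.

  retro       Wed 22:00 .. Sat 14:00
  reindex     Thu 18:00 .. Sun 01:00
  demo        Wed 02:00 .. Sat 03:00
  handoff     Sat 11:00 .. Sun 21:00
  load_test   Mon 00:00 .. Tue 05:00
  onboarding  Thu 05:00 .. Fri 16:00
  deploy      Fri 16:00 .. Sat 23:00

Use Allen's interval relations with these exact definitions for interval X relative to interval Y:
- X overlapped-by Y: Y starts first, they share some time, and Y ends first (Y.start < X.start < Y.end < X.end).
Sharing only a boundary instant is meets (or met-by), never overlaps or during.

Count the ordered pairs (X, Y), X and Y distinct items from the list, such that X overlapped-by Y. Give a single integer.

9

Checking all 42 ordered pairs for relation 'overlapped-by'; matching pairs in alphabetical order:
(deploy, demo): deploy overlapped-by demo ✓
(deploy, retro): deploy overlapped-by retro ✓
(handoff, deploy): handoff overlapped-by deploy ✓
(handoff, reindex): handoff overlapped-by reindex ✓
(handoff, retro): handoff overlapped-by retro ✓
(reindex, demo): reindex overlapped-by demo ✓
(reindex, onboarding): reindex overlapped-by onboarding ✓
(reindex, retro): reindex overlapped-by retro ✓
(retro, demo): retro overlapped-by demo ✓
Count: 9.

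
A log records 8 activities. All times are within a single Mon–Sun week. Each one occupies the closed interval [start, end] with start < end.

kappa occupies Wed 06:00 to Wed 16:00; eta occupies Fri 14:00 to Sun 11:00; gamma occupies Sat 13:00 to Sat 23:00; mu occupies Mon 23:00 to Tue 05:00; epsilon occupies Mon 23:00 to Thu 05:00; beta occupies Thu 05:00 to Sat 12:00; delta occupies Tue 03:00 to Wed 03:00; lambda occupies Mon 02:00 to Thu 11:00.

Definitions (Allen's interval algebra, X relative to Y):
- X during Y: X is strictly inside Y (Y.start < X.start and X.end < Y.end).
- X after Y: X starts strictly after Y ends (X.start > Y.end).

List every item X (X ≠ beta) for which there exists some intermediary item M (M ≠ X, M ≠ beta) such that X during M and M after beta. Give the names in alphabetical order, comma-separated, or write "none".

none

Target beta = [Thu 05:00, Sat 12:00].
Intermediaries M with M after beta: gamma.
Via gamma — items with X during gamma: none.
Union: none.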